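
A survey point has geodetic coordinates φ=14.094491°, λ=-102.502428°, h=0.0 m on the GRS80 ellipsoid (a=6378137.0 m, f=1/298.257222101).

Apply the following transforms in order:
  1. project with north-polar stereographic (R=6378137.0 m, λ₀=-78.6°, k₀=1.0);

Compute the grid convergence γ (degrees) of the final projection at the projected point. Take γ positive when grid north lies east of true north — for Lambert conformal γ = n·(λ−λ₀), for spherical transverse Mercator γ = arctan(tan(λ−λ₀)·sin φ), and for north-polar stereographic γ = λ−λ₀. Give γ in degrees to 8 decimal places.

-23.90242800

start: φ=14.094491°, λ=-102.502428°, h=0.000 m
→ into stereo (λ₀=-78.6°): φ=14.09449100°, λ−λ₀=-23.90242800°
convergence γ = -23.90242800°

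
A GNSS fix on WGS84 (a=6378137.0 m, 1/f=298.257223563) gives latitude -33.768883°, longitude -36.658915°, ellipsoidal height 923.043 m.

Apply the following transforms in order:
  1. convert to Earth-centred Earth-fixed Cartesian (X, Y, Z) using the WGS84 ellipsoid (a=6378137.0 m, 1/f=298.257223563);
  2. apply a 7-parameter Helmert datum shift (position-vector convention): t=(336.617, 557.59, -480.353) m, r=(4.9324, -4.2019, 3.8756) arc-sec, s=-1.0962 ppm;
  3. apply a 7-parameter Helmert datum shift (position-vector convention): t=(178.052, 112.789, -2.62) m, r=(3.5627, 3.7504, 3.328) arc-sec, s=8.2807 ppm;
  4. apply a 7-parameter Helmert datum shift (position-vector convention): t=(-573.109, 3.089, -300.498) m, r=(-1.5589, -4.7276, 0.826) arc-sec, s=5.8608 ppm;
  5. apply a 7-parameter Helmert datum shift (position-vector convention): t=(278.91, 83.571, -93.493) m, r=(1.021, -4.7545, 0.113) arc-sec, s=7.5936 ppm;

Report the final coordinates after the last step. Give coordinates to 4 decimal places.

start: φ=-33.768883°, λ=-36.658915°, h=923.043 m
→ ECEF (a=6378137.000, f=1/298.257223563): X=4258353.7848, Y=-3169331.5922, Z=-3525677.9290
→ Helmert 7p (PV): X=4258817.1066, Y=-3168606.2067, Z=-3526143.4566
→ Helmert 7p (PV): X=4259017.4347, Y=-3168390.0354, Z=-3526307.4420
→ Helmert 7p (PV): X=4258562.7987, Y=-3168415.1113, Z=-3526507.0434
→ Helmert 7p (PV): X=4258957.0705, Y=-3168335.8108, Z=-3526544.8363

X=4258957.0705 m, Y=-3168335.8108 m, Z=-3526544.8363 m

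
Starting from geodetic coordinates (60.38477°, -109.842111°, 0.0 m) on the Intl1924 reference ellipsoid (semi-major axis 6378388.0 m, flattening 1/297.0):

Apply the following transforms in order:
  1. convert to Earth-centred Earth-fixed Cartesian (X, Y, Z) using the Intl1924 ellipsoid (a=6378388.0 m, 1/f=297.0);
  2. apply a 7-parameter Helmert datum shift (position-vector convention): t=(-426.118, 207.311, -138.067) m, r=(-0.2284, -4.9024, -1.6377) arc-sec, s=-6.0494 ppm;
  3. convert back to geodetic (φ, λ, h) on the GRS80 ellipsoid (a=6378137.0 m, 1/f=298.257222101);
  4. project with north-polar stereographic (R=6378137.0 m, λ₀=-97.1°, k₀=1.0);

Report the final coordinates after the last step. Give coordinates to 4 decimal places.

E=-744457.7378 m, N=-3289127.0097 m

start: φ=60.384770°, λ=-109.842111°, h=0.000 m
→ ECEF (a=6378388.000, f=1/297.0): X=-1072618.9020, Y=-2972457.0724, Z=5521906.3557
→ Helmert 7p (PV): X=-1073193.3730, Y=-2972217.1490, Z=5521712.6825
→ geod (Bowring, a=6378137.000): φ=60.38344416°, λ=-109.85338514°, h=-1.5039 m
→ stereo (R=6378137.0, λ₀=-97.1°): E=-744457.7378, N=-3289127.0097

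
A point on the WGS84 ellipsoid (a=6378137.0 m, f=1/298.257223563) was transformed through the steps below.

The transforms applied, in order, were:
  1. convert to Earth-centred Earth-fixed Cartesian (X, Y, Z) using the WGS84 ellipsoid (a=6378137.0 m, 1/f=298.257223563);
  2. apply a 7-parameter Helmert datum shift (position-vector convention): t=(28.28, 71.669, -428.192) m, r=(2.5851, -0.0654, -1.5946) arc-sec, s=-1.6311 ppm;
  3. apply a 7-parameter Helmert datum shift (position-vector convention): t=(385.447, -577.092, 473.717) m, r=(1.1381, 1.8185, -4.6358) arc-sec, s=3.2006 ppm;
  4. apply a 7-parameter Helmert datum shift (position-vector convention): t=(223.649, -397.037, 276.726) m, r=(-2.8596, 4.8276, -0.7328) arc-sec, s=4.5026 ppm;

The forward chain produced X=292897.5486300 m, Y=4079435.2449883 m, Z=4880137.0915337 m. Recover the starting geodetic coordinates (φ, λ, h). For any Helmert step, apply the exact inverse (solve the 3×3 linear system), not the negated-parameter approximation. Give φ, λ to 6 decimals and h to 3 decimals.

φ=50.215792°, λ=85.907232°, h=2074.768 m

start: X=292897.5486, Y=4079435.2450, Z=4880137.0915 m
→ Helmert⁻¹: X=292543.8742, Y=4079747.2979, Z=4879901.8010
→ Helmert⁻¹: X=292022.7681, Y=4080344.8165, Z=4879392.5276
→ Helmert⁻¹: X=291964.9671, Y=4080343.2178, Z=4879777.4479
→ geod (Bowring, a=6378137.000): φ=50.21579200°, λ=85.90723200°, h=2074.7680 m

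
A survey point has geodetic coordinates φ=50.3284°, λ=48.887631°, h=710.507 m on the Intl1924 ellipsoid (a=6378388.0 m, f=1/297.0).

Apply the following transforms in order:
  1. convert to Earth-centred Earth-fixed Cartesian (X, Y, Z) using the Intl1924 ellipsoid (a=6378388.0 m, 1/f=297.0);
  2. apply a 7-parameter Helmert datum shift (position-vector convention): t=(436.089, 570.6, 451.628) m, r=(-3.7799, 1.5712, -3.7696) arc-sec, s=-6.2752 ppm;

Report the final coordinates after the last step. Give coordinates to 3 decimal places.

X=2683571.663 m, Y=3074900.096 m, Z=4887174.194 m

start: φ=50.328400°, λ=48.887631°, h=710.507 m
→ ECEF (a=6378388.000, f=1/297.0): X=2683059.0022, Y=3074308.2691, Z=4886830.0078
→ Helmert 7p (PV): X=2683571.6634, Y=3074900.0961, Z=4887174.1944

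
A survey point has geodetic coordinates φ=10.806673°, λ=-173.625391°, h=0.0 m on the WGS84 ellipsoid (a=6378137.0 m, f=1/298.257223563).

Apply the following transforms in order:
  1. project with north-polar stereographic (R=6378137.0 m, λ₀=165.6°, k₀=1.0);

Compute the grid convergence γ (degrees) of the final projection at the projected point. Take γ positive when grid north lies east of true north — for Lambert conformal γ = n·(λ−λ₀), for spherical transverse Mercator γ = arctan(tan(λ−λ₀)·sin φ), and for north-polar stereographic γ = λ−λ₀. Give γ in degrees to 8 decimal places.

start: φ=10.806673°, λ=-173.625391°, h=0.000 m
→ into stereo (λ₀=165.6°): φ=10.80667300°, λ−λ₀=20.77460900°
convergence γ = 20.77460900°

20.77460900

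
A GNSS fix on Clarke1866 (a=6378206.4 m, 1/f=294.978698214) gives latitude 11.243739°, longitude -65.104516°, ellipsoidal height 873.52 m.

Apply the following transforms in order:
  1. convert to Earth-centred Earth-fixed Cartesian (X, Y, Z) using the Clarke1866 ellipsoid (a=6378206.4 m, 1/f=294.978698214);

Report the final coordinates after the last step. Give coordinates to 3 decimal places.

X=2634162.640 m, Y=-5675989.038 m, Z=1235554.239 m

start: φ=11.243739°, λ=-65.104516°, h=873.520 m
→ ECEF (a=6378206.400, f=1/294.978698214): X=2634162.6397, Y=-5675989.0380, Z=1235554.2388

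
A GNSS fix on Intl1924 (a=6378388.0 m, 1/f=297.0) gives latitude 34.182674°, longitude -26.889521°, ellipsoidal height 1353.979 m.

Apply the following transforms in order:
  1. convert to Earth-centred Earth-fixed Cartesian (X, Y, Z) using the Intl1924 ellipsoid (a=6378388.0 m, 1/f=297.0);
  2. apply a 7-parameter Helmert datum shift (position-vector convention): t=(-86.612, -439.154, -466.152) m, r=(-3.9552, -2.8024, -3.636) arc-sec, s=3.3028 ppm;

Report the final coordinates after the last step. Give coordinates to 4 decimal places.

X=4711866.8141 m, Y=-2389926.7092 m, Z=3563698.0582 m

start: φ=34.182674°, λ=-26.889521°, h=1353.979 m
→ ECEF (a=6378388.000, f=1/297.0): X=4712028.4072, Y=-2389464.9422, Z=3564042.6001
→ Helmert 7p (PV): X=4711866.8141, Y=-2389926.7092, Z=3563698.0582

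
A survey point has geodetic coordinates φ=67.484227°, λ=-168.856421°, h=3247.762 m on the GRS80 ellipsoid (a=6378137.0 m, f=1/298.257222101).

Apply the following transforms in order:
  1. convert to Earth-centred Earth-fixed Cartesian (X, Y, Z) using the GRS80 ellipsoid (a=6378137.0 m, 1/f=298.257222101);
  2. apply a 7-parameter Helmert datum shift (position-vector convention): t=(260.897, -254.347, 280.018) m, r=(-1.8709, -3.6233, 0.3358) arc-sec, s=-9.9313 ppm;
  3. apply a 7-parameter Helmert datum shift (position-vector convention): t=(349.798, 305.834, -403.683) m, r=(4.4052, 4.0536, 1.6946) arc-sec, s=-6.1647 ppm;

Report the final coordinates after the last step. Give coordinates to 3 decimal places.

X=-2403808.066 m, Y=-473675.342 m, Z=5872085.088 m

start: φ=67.484227°, λ=-168.856421°, h=3247.762 m
→ ECEF (a=6378137.000, f=1/298.257222101): X=-2404474.3806, Y=-473638.6327, Z=5872304.0862
→ Helmert 7p (PV): X=-2404291.9863, Y=-473838.9268, Z=5872487.8435
→ Helmert 7p (PV): X=-2403808.0659, Y=-473675.3425, Z=5872085.0884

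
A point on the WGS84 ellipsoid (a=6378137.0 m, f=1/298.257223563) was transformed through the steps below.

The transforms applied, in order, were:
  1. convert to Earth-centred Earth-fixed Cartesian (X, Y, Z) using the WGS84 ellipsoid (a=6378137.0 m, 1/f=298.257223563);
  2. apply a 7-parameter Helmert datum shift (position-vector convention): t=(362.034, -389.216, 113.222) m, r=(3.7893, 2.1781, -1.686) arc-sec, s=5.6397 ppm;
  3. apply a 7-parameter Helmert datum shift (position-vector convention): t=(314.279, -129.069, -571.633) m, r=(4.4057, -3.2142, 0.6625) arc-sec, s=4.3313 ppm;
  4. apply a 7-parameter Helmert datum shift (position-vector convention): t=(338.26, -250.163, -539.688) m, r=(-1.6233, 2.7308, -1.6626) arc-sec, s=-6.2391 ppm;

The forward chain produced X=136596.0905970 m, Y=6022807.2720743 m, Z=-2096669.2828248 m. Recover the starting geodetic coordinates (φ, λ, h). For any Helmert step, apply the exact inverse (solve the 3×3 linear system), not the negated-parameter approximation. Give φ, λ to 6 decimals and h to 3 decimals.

start: X=136596.0906, Y=6022807.2721, Z=-2096669.2828 m
→ Helmert⁻¹: X=136237.8821, Y=6023112.6081, Z=-2096093.4674
→ Helmert⁻¹: X=135909.7040, Y=6023170.3905, Z=-2095643.5275
→ Helmert⁻¹: X=135519.8015, Y=6023488.2403, Z=-2095854.1568
→ geod (Bowring, a=6378137.000): φ=-19.30035900°, λ=88.71114500°, h=3318.1080 m

φ=-19.300359°, λ=88.711145°, h=3318.108 m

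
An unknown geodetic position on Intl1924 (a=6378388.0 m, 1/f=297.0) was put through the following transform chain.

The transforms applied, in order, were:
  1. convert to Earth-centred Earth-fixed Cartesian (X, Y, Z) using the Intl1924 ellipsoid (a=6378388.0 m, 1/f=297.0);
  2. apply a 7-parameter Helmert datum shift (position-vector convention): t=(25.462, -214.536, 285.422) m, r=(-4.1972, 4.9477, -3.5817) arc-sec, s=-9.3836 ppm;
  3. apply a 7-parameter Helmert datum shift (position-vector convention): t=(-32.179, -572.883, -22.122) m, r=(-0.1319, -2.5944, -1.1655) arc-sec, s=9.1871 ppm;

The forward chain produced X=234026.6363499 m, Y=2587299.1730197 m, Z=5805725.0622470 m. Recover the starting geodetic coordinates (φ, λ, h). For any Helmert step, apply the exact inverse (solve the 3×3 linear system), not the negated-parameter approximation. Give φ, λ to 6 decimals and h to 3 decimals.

φ=66.030755°, λ=84.835489°, h=50.596 m

start: X=234026.6363, Y=2587299.1730, Z=5805725.0622 m
→ Helmert⁻¹: X=234115.0665, Y=2587845.8915, Z=5805692.5569
→ Helmert⁻¹: X=233907.6043, Y=2587970.6406, Z=5805519.8834
→ geod (Bowring, a=6378388.000): φ=66.03075500°, λ=84.83548900°, h=50.5960 m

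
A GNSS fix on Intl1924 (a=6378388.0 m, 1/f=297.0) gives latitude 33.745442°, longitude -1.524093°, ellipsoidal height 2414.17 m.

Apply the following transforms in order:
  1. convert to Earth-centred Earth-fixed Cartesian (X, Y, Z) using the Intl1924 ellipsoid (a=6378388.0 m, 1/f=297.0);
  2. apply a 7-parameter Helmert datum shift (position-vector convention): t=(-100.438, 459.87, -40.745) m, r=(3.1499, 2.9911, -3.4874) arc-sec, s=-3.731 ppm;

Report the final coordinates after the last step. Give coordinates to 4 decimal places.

X=5309284.5046 m, Y=-140947.7234 m, Z=3524264.9434 m

start: φ=33.745442°, λ=-1.524093°, h=2414.170 m
→ ECEF (a=6378388.000, f=1/297.0): X=5309356.0322, Y=-141264.5320, Z=3524397.9873
→ Helmert 7p (PV): X=5309284.5046, Y=-140947.7234, Z=3524264.9434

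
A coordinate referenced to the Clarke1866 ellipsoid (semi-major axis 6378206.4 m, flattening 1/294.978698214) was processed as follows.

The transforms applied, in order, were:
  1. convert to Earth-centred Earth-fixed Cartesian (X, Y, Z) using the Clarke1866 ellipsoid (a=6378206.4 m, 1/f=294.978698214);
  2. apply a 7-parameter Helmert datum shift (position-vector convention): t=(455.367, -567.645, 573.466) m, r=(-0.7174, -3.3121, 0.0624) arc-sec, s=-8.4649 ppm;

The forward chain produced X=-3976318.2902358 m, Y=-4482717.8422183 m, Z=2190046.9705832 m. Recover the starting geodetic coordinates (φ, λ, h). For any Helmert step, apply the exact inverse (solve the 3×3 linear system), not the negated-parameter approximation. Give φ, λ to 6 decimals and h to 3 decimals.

φ=20.198342°, λ=-131.580658°, h=3919.643 m

start: X=-3976318.2902, Y=-4482717.8422, Z=2190046.9706 m
→ Helmert⁻¹: X=-3976773.5179, Y=-4482194.5508, Z=2189540.3062
→ geod (Bowring, a=6378206.400): φ=20.19834200°, λ=-131.58065800°, h=3919.6430 m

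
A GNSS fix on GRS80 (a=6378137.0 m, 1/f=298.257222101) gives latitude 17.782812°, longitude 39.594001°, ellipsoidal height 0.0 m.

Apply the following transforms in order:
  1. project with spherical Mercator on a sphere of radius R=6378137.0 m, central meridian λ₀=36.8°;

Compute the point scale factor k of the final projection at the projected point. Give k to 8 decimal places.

start: φ=17.782812°, λ=39.594001°, h=0.000 m
→ into merc (λ₀=36.8°): φ=17.78281200°, λ−λ₀=2.79400100°
scale k = 1.05017632

1.05017632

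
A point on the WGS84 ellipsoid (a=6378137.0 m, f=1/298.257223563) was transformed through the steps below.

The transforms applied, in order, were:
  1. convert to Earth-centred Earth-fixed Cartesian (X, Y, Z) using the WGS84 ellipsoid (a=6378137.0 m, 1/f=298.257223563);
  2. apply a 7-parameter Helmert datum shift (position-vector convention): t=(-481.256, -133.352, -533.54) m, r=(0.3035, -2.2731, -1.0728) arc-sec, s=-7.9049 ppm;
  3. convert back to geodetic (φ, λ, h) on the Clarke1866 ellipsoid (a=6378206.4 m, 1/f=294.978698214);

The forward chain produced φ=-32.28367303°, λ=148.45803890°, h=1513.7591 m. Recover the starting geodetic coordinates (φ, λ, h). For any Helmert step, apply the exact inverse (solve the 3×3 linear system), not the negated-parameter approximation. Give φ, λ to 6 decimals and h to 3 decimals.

φ=-32.278814°, λ=148.454711°, h=992.948 m

start: φ=-32.283673°, λ=148.458039°, h=1513.759 m
→ ECEF (a=6378206.400, f=1/294.978698214): X=-4601097.3301, Y=2824193.1986, Z=-3387694.5574
→ Helmert⁻¹: X=-4600704.4586, Y=2824319.9643, Z=-3387141.2474
→ geod (Bowring, a=6378137.000): φ=-32.27881400°, λ=148.45471100°, h=992.9480 m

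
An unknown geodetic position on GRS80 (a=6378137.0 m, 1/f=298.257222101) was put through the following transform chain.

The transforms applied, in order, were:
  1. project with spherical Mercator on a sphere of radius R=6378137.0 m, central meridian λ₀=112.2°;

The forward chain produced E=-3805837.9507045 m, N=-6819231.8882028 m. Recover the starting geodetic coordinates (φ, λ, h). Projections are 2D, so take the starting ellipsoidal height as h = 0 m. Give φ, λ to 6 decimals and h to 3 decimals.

start: E=-3805837.9507, N=-6819231.8882 m
→ merc⁻¹: φ=-52.10554500°, λ=78.01157600°

φ=-52.105545°, λ=78.011576°, h=0.000 m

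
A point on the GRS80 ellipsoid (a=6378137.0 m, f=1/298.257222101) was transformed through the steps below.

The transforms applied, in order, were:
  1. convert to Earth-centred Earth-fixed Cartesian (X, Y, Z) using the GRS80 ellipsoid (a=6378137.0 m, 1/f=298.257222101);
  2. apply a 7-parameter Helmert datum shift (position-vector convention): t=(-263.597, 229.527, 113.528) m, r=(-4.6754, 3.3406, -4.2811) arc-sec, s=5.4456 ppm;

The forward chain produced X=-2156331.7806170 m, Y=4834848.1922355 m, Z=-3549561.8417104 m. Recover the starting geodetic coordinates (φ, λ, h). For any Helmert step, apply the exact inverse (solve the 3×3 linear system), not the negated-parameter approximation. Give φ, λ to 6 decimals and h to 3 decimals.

φ=-34.021609°, λ=114.035440°, h=2051.669 m

start: X=-2156331.7806, Y=4834848.1922, Z=-3549561.8417 m
→ Helmert⁻¹: X=-2156099.2991, Y=4834628.0457, Z=-3549581.3728
→ geod (Bowring, a=6378137.000): φ=-34.02160900°, λ=114.03544000°, h=2051.6690 m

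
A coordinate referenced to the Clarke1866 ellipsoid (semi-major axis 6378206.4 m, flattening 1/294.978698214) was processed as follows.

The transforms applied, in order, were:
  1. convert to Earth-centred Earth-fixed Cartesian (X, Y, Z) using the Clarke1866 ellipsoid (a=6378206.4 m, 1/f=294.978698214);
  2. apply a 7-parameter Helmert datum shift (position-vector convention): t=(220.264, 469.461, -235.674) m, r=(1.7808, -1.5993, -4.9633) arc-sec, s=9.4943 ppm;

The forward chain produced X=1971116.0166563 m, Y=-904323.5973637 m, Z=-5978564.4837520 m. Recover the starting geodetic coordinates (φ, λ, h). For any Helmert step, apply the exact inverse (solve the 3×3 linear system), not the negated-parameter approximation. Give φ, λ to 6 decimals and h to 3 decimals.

φ=-70.186200°, λ=-24.659142°, h=372.820 m

start: X=1971116.0167, Y=-904323.5974, Z=-5978564.4838 m
→ Helmert⁻¹: X=1970852.4589, Y=-904788.6578, Z=-5978279.5199
→ geod (Bowring, a=6378206.400): φ=-70.18620000°, λ=-24.65914200°, h=372.8200 m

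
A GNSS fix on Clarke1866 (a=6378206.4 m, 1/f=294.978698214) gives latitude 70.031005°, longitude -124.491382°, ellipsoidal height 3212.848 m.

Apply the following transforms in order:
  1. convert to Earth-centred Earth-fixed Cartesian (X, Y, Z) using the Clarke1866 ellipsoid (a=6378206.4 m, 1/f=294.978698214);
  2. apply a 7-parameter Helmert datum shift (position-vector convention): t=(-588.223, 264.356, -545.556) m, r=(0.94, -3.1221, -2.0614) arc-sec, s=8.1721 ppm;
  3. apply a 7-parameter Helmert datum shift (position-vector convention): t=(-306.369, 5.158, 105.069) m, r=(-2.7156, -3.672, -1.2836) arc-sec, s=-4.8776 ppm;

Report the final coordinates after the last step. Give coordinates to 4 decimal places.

X=-1238944.1388 m, Y=-1801283.8699 m, Z=5974611.2560 m

start: φ=70.031005°, λ=-124.491382°, h=3212.848 m
→ ECEF (a=6378206.400, f=1/294.978698214): X=-1237819.4550, Y=-1801618.9534, Z=5975057.3347
→ Helmert 7p (PV): X=-1238526.2404, Y=-1801384.1797, Z=5974533.6607
→ Helmert 7p (PV): X=-1238944.1388, Y=-1801283.8699, Z=5974611.2560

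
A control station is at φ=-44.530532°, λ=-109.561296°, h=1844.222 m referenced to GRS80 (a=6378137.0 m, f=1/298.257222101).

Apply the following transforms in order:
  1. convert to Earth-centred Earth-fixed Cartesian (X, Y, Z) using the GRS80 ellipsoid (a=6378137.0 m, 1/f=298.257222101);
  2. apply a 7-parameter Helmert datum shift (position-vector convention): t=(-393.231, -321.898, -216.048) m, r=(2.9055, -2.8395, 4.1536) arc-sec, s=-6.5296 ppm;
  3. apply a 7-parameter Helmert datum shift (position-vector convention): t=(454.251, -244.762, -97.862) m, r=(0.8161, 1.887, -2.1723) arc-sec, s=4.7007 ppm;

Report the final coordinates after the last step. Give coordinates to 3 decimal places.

X=-1525172.997 m, Y=-4293203.108 m, Z=-4451991.060 m

start: φ=-44.530532°, λ=-109.561296°, h=1844.222 m
→ ECEF (a=6378137.000, f=1/298.257222101): X=-1525298.5899, Y=-4292709.9690, Z=-4451600.7953
→ Helmert 7p (PV): X=-1525534.1371, Y=-4292971.8464, Z=-4451869.2415
→ Helmert 7p (PV): X=-1525172.9971, Y=-4293203.1078, Z=-4451991.0596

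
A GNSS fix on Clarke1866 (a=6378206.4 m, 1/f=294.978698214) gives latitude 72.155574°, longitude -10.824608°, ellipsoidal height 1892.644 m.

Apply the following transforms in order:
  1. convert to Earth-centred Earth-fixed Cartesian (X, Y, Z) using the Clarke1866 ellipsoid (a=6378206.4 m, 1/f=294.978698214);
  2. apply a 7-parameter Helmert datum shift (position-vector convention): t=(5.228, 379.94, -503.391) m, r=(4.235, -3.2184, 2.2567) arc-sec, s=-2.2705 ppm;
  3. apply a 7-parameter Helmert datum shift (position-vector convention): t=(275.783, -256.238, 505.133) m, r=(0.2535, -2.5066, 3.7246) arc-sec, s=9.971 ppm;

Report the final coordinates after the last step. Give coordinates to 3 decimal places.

start: φ=72.155574°, λ=-10.824608°, h=1892.644 m
→ ECEF (a=6378206.400, f=1/294.978698214): X=1926202.7370, Y=-368300.2844, Z=6050648.2714
→ Helmert 7p (PV): X=1926113.2116, Y=-368022.6649, Z=6050153.6354
→ Helmert 7p (PV): X=1926341.3212, Y=-368255.2273, Z=6050742.0492

X=1926341.321 m, Y=-368255.227 m, Z=6050742.049 m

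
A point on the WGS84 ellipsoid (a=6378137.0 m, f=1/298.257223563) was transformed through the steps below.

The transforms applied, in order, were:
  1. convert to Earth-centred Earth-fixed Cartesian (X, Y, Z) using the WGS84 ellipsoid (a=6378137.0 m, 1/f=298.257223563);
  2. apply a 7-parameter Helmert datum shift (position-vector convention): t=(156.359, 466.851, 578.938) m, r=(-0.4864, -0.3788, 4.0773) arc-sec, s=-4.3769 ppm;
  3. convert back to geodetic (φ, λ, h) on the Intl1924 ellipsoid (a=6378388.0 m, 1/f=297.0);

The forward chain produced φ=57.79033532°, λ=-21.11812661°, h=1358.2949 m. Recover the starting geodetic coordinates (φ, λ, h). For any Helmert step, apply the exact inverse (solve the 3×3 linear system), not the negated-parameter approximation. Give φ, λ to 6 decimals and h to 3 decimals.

φ=57.786507°, λ=-21.127665°, h=1093.853 m

start: φ=57.790335°, λ=-21.118127°, h=1358.295 m
→ ECEF (a=6378388.000, f=1/297.0): X=3179804.6399, Y=-1228140.4129, Z=5374589.4193
→ Helmert⁻¹: X=3179647.7794, Y=-1228688.1672, Z=5374025.2662
→ geod (Bowring, a=6378137.000): φ=57.78650700°, λ=-21.12766500°, h=1093.8530 m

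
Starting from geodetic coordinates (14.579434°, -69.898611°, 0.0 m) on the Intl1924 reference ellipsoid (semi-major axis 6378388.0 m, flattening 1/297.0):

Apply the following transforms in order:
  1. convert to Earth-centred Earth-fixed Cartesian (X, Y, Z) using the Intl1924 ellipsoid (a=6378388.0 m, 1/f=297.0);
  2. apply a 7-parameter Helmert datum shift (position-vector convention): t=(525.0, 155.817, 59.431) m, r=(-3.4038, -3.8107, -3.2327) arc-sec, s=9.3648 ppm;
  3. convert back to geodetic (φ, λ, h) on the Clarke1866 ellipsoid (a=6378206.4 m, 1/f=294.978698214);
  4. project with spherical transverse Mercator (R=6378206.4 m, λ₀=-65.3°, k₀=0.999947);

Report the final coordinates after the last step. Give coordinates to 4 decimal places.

E=-495437.7949 m, N=1628176.6406 m

start: φ=14.579434°, λ=-69.898611°, h=0.000 m
→ ECEF (a=6378388.000, f=1/297.0): X=2122004.2750, Y=-5798213.6612, Z=1595126.4992
→ Helmert 7p (PV): X=2122428.8035, Y=-5798119.0778, Z=1595335.7557
→ geod (Bowring, a=6378206.400): φ=14.58177789°, λ=-69.89460986°, h=298.7936 m
→ tm (R=6378206.4, λ₀=-65.3°): E=-495437.7949, N=1628176.6406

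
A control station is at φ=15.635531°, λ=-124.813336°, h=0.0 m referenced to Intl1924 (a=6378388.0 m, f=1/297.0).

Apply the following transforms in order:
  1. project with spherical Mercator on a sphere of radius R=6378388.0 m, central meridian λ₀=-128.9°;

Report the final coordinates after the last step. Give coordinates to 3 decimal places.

E=454943.258 m, N=1762622.739 m

start: φ=15.635531°, λ=-124.813336°, h=0.000 m
→ merc (R=6378388.0, λ₀=-128.9°): E=454943.2583, N=1762622.7392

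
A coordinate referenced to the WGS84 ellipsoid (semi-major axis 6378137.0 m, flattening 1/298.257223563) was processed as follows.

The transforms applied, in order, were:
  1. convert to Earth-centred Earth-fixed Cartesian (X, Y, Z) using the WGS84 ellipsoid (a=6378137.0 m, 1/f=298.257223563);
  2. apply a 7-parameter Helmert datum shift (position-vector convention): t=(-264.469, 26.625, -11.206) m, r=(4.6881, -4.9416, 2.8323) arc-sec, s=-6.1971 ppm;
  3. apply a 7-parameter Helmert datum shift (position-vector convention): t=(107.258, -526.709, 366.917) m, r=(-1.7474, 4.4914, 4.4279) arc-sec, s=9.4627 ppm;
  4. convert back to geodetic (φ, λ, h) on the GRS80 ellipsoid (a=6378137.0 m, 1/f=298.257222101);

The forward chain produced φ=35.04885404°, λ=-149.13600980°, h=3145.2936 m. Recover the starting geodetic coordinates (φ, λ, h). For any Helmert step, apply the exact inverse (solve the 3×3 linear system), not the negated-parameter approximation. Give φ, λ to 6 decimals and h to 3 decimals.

start: φ=35.048854°, λ=-149.136010°, h=3145.294 m
→ ECEF (a=6378137.000, f=1/298.257222101): X=-4489273.1411, Y=-2682943.9159, Z=3644111.5824
→ Helmert⁻¹: X=-4489474.8384, Y=-2682326.3156, Z=3643589.7044
→ Helmert⁻¹: X=-4489187.7240, Y=-2682225.1026, Z=3643792.0034
→ geod (Bowring, a=6378137.000): φ=35.04878400°, λ=-149.14229000°, h=2599.8840 m

φ=35.048784°, λ=-149.142290°, h=2599.884 m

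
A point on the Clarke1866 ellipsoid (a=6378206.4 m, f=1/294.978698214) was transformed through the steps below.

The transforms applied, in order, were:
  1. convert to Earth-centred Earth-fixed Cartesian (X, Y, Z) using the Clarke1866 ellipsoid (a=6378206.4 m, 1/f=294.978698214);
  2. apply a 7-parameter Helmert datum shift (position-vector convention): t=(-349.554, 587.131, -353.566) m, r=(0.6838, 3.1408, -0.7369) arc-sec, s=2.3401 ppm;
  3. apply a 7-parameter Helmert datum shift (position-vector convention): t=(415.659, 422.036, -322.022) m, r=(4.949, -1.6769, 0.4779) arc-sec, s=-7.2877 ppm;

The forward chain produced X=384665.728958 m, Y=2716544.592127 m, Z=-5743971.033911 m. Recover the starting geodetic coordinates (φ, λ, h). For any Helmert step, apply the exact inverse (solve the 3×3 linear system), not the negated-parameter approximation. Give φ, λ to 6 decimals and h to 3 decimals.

start: X=384665.7290, Y=2716544.5921, Z=-5743971.0339 m
→ Helmert⁻¹: X=384212.4672, Y=2716003.6479, Z=-5743759.1600
→ Helmert⁻¹: X=384638.8751, Y=2715392.4965, Z=-5743395.2990
→ geod (Bowring, a=6378206.400): φ=-64.62619000°, λ=81.93761700°, h=3999.1690 m

φ=-64.626190°, λ=81.937617°, h=3999.169 m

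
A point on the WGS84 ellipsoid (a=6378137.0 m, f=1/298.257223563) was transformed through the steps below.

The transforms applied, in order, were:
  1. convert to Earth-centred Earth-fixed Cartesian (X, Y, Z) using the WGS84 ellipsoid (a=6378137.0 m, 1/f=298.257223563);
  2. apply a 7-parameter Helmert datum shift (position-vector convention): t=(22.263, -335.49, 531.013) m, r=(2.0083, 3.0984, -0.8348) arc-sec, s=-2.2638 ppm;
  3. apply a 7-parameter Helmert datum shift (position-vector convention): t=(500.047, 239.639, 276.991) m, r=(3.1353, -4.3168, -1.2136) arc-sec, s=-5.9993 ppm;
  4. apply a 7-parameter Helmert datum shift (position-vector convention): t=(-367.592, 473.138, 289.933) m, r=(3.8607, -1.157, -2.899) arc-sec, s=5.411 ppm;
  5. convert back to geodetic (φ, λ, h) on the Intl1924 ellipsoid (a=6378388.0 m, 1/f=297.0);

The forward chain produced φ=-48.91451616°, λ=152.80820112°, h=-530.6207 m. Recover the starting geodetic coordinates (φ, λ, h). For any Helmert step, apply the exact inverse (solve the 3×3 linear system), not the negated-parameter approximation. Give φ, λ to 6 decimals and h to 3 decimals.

start: φ=-48.914516°, λ=152.808201°, h=-530.621 m
→ ECEF (a=6378388.000, f=1/297.0): X=-3735339.1207, Y=1919027.7185, Z=-4784007.1916
→ Helmert⁻¹: X=-3735005.1180, Y=1918402.1562, Z=-4784286.1933
→ Helmert⁻¹: X=-3735638.9940, Y=1918079.3188, Z=-4784542.8629
→ Helmert⁻¹: X=-3735605.5977, Y=1918357.4421, Z=-4785159.5008
→ geod (Bowring, a=6378137.000): φ=-48.92098000°, λ=152.81799700°, h=491.6350 m

φ=-48.920980°, λ=152.817997°, h=491.635 m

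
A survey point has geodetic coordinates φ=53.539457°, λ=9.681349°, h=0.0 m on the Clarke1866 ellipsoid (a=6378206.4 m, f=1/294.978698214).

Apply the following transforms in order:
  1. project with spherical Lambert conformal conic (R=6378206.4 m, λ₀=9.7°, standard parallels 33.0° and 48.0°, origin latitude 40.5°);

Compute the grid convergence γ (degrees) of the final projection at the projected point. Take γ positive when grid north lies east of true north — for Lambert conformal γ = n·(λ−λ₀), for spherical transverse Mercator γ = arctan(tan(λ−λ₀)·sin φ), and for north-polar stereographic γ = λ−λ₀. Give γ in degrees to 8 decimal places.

start: φ=53.539457°, λ=9.681349°, h=0.000 m
→ into lcc (λ₀=9.7°): φ=53.53945700°, λ−λ₀=-0.01865100°
convergence γ = -0.01214779°

-0.01214779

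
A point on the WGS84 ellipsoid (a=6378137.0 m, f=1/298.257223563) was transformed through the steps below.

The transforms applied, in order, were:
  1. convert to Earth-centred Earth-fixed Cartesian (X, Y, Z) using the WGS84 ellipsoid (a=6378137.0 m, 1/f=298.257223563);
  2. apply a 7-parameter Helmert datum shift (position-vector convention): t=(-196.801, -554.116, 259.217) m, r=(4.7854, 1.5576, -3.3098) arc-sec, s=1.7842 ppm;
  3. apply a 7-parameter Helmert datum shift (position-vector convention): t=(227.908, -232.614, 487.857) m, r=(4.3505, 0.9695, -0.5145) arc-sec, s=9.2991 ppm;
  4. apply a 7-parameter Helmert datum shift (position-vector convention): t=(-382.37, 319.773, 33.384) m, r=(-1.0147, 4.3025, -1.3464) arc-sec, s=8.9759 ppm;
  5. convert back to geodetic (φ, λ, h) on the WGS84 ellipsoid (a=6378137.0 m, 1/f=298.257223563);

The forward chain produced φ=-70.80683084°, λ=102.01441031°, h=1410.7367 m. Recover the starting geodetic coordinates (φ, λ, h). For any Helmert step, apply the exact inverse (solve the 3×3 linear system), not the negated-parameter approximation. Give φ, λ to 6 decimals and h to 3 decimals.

start: φ=-70.806831°, λ=102.014410°, h=1410.737 m
→ ECEF (a=6378137.000, f=1/298.257223563): X=-437878.5140, Y=2057511.7622, Z=-6002562.9407
→ Helmert⁻¹: X=-437380.4379, Y=2057200.1981, Z=-6002541.4496
→ Helmert⁻¹: X=-437581.1924, Y=2057285.9740, Z=-6003018.9330
→ Helmert⁻¹: X=-437371.2956, Y=2057690.1215, Z=-6003318.4808
→ geod (Bowring, a=6378137.000): φ=-70.80847300°, λ=101.99988700°, h=2146.9470 m

φ=-70.808473°, λ=101.999887°, h=2146.947 m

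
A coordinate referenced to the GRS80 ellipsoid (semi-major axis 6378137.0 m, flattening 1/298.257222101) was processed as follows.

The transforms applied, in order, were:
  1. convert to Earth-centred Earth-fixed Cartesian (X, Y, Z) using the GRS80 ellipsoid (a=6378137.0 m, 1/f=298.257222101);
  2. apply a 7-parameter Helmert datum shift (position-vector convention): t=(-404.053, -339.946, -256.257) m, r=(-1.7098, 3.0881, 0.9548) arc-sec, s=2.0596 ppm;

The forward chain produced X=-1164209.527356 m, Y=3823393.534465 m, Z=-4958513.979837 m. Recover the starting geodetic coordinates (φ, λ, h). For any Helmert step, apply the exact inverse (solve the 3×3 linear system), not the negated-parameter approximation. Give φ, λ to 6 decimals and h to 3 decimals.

start: X=-1164209.5274, Y=3823393.5345, Z=-4958513.9798 m
→ Helmert⁻¹: X=-1163711.1448, Y=3823772.0924, Z=-4958233.2368
→ geod (Bowring, a=6378137.000): φ=-51.31482100°, λ=106.92688800°, h=3487.1450 m

φ=-51.314821°, λ=106.926888°, h=3487.145 m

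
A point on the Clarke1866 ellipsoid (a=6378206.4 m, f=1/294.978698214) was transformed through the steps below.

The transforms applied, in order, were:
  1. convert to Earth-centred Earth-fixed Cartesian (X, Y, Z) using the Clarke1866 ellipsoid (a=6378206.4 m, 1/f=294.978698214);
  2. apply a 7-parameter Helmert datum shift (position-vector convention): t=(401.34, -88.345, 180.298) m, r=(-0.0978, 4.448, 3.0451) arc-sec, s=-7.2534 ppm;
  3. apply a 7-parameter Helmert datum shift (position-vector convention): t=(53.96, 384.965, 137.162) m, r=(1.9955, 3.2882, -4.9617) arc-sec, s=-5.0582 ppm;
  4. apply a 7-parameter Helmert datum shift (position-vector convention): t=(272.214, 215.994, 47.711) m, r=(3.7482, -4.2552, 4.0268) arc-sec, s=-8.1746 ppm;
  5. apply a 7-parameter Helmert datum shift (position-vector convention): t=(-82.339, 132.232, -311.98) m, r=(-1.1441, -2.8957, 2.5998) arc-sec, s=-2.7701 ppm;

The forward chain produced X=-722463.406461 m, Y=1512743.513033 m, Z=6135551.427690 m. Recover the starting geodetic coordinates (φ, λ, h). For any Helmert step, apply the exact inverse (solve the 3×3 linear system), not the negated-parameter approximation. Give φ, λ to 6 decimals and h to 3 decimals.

start: X=-722463.4065, Y=1512743.5130, Z=6135551.4277 m
→ Helmert⁻¹: X=-722277.8632, Y=1512590.5405, Z=6135898.9345
→ Helmert⁻¹: X=-722399.8737, Y=1512512.5128, Z=6135888.8000
→ Helmert⁻¹: X=-722591.6775, Y=1512177.1746, Z=6135756.5252
→ Helmert⁻¹: X=-723108.2471, Y=1512284.2549, Z=6135605.8549
→ geod (Bowring, a=6378206.400): φ=74.81806100°, λ=115.55508900°, h=2389.0990 m

φ=74.818061°, λ=115.555089°, h=2389.099 m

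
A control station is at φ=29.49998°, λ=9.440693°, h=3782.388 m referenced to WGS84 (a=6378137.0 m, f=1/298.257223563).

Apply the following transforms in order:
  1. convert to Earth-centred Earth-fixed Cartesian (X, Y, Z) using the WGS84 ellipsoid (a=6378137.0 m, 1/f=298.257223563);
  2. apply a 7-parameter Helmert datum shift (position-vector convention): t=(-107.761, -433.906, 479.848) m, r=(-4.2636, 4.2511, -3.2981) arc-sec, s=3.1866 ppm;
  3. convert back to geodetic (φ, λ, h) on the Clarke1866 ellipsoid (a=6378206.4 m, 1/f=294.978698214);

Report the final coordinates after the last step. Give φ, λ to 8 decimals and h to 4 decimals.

start: φ=29.499980°, λ=9.440693°, h=3782.388 m
→ ECEF (a=6378137.000, f=1/298.257223563): X=5483759.7568, Y=911832.4655, Z=3124115.3391
→ Helmert 7p (PV): X=5483748.4382, Y=911378.3589, Z=3124473.2741
→ geod (Bowring, a=6378206.400): φ=29.50500468°, λ=9.43609509°, h=3872.2790 m

φ=29.50500468°, λ=9.43609509°, h=3872.2790 m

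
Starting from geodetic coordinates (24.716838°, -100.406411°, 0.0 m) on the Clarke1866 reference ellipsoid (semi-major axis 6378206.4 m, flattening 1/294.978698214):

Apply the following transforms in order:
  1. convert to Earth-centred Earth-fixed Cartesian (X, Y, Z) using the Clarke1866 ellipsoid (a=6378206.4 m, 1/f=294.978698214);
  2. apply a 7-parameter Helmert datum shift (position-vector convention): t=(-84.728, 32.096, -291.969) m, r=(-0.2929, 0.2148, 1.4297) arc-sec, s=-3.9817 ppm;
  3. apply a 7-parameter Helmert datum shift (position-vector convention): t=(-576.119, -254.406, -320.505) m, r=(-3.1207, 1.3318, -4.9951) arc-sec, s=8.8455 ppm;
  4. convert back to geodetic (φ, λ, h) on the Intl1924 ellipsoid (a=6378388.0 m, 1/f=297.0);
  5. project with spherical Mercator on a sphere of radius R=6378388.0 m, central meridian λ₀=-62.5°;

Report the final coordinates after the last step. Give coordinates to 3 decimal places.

start: φ=24.716838°, λ=-100.406411°, h=0.000 m
→ ECEF (a=6378206.400, f=1/294.978698214): X=-1047161.7379, Y=-5701942.2048, Z=2650462.3634
→ Helmert 7p (PV): X=-1047200.0141, Y=-5701890.9000, Z=2650169.0284
→ Helmert 7p (PV): X=-1047906.3680, Y=-5702130.2855, Z=2649964.9950
→ geod (Bowring, a=6378388.000): φ=24.71055022°, λ=-100.41331312°, h=-124.8211 m
→ merc (R=6378388.0, λ₀=-62.5°): E=-4220656.8009, N=2840345.6725

E=-4220656.801 m, N=2840345.672 m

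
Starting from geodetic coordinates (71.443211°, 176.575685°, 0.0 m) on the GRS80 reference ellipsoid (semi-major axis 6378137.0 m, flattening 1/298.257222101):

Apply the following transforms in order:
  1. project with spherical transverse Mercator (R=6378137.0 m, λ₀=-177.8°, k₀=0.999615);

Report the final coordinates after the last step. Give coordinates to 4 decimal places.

E=-198919.6197 m, N=7959224.5518 m

start: φ=71.443211°, λ=176.575685°, h=0.000 m
→ tm (R=6378137.0, λ₀=-177.8°): E=-198919.6197, N=7959224.5518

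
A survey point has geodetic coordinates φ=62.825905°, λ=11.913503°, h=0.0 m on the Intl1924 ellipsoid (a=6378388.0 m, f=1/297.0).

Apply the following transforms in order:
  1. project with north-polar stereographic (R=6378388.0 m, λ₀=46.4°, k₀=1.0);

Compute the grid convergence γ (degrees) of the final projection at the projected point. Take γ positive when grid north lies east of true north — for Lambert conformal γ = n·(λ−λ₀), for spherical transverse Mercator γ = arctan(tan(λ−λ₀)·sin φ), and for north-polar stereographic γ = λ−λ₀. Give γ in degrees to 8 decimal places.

start: φ=62.825905°, λ=11.913503°, h=0.000 m
→ into stereo (λ₀=46.4°): φ=62.82590500°, λ−λ₀=-34.48649700°
convergence γ = -34.48649700°

-34.48649700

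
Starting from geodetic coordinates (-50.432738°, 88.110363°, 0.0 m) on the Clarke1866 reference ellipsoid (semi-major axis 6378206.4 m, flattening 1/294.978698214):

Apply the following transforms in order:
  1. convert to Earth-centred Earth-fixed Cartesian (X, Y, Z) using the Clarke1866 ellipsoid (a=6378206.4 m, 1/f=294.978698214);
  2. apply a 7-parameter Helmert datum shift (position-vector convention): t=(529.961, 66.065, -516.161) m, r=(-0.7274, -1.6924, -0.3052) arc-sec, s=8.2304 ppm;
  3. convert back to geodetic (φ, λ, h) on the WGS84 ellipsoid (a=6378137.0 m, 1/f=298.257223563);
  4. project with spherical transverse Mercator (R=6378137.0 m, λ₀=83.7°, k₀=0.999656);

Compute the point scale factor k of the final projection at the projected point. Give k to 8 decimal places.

start: φ=-50.432738°, λ=88.110363°, h=0.000 m
→ ECEF (a=6378206.400, f=1/294.978698214): X=134239.1041, Y=4068794.8397, Z=-4893385.7140
→ Helmert 7p (PV): X=134816.3409, Y=4068876.9371, Z=-4893955.3969
→ geod (Bowring, a=6378137.000): φ=-50.43319757°, λ=88.10228163°, h=431.7852 m
→ into tm (λ₀=83.7°): φ=-50.43319757°, λ−λ₀=4.40228163°
scale k = 1.00085303

1.00085303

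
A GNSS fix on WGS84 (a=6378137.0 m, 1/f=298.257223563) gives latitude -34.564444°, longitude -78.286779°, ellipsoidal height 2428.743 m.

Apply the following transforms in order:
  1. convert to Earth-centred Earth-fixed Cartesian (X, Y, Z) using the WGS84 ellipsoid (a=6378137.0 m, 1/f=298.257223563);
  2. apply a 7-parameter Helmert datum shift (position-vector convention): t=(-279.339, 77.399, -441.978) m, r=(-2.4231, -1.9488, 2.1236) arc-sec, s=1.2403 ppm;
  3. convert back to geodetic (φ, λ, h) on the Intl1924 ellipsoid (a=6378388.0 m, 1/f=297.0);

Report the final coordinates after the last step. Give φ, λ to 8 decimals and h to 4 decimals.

start: φ=-34.564444°, λ=-78.286779°, h=2428.743 m
→ ECEF (a=6378137.000, f=1/298.257223563): X=1067847.8185, Y=-5150456.7756, Z=-3599559.1670
→ Helmert 7p (PV): X=1067656.8394, Y=-5150417.0566, Z=-3599935.0153
→ geod (Bowring, a=6378388.000): φ=-34.56839832°, λ=-78.28872816°, h=2356.3785 m

φ=-34.56839832°, λ=-78.28872816°, h=2356.3785 m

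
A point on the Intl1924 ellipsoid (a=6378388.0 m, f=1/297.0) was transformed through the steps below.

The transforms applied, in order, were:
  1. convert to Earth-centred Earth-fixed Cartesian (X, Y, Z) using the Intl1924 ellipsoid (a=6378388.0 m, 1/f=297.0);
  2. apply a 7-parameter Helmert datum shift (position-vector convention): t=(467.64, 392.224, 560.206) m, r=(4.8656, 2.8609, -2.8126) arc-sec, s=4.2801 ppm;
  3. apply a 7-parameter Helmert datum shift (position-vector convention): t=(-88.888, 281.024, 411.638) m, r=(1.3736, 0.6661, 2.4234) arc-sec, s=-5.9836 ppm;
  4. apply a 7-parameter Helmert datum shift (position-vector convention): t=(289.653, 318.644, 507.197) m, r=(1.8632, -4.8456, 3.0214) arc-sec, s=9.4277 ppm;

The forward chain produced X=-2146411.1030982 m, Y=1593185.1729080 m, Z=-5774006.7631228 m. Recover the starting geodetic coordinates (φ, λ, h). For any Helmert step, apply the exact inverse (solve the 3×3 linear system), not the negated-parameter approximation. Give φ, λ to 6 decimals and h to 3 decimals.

start: X=-2146411.1031, Y=1593185.1729, Z=-5774006.7631 m
→ Helmert⁻¹: X=-2146792.8393, Y=1592830.7979, Z=-5774423.4756
→ Helmert⁻¹: X=-2146679.4365, Y=1592546.0671, Z=-5774887.2059
→ Helmert⁻¹: X=-2147079.4884, Y=1591981.5127, Z=-5775490.0260
→ geod (Bowring, a=6378388.000): φ=-65.31224700°, λ=143.44440700°, h=3326.7540 m

φ=-65.312247°, λ=143.444407°, h=3326.754 m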